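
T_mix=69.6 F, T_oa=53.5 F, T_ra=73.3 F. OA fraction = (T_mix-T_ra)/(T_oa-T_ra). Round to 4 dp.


frac = (69.6 - 73.3) / (53.5 - 73.3) = 0.1869

0.1869


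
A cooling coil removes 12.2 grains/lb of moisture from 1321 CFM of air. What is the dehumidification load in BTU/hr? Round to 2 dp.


Q = 0.68 * 1321 * 12.2 = 10959.02 BTU/hr

10959.02 BTU/hr


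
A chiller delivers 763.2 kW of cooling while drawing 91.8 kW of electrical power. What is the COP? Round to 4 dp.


COP = 763.2 / 91.8 = 8.3137

8.3137


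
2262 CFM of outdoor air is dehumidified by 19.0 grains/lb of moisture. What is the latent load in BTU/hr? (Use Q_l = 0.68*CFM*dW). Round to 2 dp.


Q = 0.68 * 2262 * 19.0 = 29225.04 BTU/hr

29225.04 BTU/hr


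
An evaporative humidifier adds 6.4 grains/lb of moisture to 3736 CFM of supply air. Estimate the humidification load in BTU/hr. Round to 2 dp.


Q = 0.68 * 3736 * 6.4 = 16259.07 BTU/hr

16259.07 BTU/hr


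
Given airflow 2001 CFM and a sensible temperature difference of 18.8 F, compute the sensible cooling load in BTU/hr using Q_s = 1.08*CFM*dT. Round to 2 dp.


Q = 1.08 * 2001 * 18.8 = 40628.30 BTU/hr

40628.30 BTU/hr


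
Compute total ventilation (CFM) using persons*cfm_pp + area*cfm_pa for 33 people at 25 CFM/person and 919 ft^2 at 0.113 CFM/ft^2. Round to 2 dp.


Total = 33*25 + 919*0.113 = 928.85 CFM

928.85 CFM


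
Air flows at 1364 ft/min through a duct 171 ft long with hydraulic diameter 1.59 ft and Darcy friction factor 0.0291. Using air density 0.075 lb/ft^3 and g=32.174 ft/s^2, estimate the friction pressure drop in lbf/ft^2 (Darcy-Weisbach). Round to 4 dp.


v_fps = 1364/60 = 22.7333 ft/s
dp = 0.0291*(171/1.59)*0.075*22.7333^2/(2*32.174) = 1.8851 lbf/ft^2

1.8851 lbf/ft^2


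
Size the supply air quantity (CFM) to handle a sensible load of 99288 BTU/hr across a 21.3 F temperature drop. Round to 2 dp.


CFM = 99288 / (1.08 * 21.3) = 4316.12

4316.12 CFM


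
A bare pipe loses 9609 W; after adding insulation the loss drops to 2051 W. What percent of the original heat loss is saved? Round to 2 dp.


Savings = ((9609-2051)/9609)*100 = 78.66 %

78.66 %


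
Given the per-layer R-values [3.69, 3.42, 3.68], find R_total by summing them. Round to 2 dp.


R_total = 3.69 + 3.42 + 3.68 = 10.79

10.79


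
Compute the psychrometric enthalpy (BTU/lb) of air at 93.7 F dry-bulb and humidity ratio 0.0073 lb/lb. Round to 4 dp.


h = 0.24*93.7 + 0.0073*(1061+0.444*93.7) = 30.5370 BTU/lb

30.5370 BTU/lb


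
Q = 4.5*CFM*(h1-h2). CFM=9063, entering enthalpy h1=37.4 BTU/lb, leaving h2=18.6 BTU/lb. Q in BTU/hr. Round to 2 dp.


Q = 4.5 * 9063 * (37.4 - 18.6) = 766729.80 BTU/hr

766729.80 BTU/hr


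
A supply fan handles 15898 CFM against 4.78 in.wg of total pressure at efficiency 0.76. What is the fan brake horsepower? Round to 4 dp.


BHP = 15898 * 4.78 / (6356 * 0.76) = 15.7316 hp

15.7316 hp


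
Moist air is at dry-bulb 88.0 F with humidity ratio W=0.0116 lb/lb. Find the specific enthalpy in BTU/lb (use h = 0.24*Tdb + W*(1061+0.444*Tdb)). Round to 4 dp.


h = 0.24*88.0 + 0.0116*(1061+0.444*88.0) = 33.8808 BTU/lb

33.8808 BTU/lb


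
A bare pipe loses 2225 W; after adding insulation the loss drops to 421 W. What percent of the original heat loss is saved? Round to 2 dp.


Savings = ((2225-421)/2225)*100 = 81.08 %

81.08 %


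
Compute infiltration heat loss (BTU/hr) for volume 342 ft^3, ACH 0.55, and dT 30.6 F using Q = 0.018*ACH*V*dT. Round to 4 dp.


Q = 0.018 * 0.55 * 342 * 30.6 = 103.6055 BTU/hr

103.6055 BTU/hr


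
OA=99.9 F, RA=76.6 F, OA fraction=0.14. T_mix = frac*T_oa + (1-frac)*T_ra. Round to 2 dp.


T_mix = 0.14*99.9 + 0.86*76.6 = 79.86 F

79.86 F


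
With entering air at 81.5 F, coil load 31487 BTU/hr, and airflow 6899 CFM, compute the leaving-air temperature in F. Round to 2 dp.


dT = 31487/(1.08*6899) = 4.2259
T_leave = 81.5 - 4.2259 = 77.27 F

77.27 F


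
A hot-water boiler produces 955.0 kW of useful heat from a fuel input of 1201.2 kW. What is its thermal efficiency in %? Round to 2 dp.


eta = (955.0/1201.2)*100 = 79.50 %

79.50 %


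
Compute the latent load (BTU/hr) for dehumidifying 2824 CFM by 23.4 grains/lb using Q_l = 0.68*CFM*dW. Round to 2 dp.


Q = 0.68 * 2824 * 23.4 = 44935.49 BTU/hr

44935.49 BTU/hr


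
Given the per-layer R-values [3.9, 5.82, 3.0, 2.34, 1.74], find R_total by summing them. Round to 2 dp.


R_total = 3.9 + 5.82 + 3.0 + 2.34 + 1.74 = 16.80

16.80


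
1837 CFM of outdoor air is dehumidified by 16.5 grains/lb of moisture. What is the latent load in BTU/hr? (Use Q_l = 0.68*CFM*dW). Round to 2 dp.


Q = 0.68 * 1837 * 16.5 = 20611.14 BTU/hr

20611.14 BTU/hr


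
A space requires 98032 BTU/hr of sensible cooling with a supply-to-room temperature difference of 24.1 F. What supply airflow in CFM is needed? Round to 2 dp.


CFM = 98032 / (1.08 * 24.1) = 3766.41

3766.41 CFM


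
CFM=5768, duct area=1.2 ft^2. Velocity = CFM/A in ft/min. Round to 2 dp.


V = 5768 / 1.2 = 4806.67 ft/min

4806.67 ft/min


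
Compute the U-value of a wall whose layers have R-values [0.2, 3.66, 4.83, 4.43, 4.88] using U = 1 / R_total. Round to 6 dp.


R_total = 0.2 + 3.66 + 4.83 + 4.43 + 4.88 = 18.00
U = 1/18.00 = 0.055556

0.055556


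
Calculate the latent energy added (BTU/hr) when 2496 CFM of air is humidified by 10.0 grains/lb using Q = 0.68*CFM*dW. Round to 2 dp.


Q = 0.68 * 2496 * 10.0 = 16972.80 BTU/hr

16972.80 BTU/hr


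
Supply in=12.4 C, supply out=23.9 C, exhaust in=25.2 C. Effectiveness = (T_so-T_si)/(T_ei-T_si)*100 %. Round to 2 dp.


eff = (23.9-12.4)/(25.2-12.4)*100 = 89.84 %

89.84 %


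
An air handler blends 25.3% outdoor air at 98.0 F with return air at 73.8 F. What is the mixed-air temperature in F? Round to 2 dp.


T_mix = 73.8 + (25.3/100)*(98.0-73.8) = 79.92 F

79.92 F


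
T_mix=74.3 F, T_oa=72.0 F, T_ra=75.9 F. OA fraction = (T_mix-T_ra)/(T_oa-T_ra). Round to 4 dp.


frac = (74.3 - 75.9) / (72.0 - 75.9) = 0.4103

0.4103


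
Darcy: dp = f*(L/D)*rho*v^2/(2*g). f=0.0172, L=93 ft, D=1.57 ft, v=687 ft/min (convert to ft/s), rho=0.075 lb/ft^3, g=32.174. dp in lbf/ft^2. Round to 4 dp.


v_fps = 687/60 = 11.45 ft/s
dp = 0.0172*(93/1.57)*0.075*11.45^2/(2*32.174) = 0.1557 lbf/ft^2

0.1557 lbf/ft^2


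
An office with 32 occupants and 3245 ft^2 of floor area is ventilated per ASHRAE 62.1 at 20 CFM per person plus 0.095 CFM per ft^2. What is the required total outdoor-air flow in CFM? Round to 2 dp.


Total = 32*20 + 3245*0.095 = 948.28 CFM

948.28 CFM


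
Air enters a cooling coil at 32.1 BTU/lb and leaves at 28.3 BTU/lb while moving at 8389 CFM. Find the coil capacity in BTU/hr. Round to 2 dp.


Q = 4.5 * 8389 * (32.1 - 28.3) = 143451.90 BTU/hr

143451.90 BTU/hr


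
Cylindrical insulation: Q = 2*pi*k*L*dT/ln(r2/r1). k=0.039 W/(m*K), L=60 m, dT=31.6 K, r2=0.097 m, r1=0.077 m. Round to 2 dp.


Q = 2*pi*0.039*60*31.6/ln(0.097/0.077) = 2012.09 W

2012.09 W


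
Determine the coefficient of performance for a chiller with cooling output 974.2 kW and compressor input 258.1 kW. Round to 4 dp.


COP = 974.2 / 258.1 = 3.7745

3.7745


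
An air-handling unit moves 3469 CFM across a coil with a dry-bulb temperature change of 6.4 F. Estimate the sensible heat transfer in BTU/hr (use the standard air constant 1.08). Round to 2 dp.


Q = 1.08 * 3469 * 6.4 = 23977.73 BTU/hr

23977.73 BTU/hr


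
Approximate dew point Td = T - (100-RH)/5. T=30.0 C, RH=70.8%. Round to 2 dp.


Td = 30.0 - (100-70.8)/5 = 24.16 C

24.16 C


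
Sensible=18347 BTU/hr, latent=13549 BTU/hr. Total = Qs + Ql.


Qt = 18347 + 13549 = 31896 BTU/hr

31896 BTU/hr


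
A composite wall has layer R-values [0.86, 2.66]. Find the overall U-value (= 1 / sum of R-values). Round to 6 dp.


R_total = 0.86 + 2.66 = 3.52
U = 1/3.52 = 0.284091

0.284091


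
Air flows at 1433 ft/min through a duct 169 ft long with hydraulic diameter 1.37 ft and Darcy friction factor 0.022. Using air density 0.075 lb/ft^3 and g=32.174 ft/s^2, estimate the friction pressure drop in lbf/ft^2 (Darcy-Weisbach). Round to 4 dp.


v_fps = 1433/60 = 23.8833 ft/s
dp = 0.022*(169/1.37)*0.075*23.8833^2/(2*32.174) = 1.8043 lbf/ft^2

1.8043 lbf/ft^2


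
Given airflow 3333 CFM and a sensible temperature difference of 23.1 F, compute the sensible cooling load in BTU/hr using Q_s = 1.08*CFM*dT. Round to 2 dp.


Q = 1.08 * 3333 * 23.1 = 83151.68 BTU/hr

83151.68 BTU/hr


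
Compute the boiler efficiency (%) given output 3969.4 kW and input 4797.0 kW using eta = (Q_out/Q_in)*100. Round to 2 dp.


eta = (3969.4/4797.0)*100 = 82.75 %

82.75 %


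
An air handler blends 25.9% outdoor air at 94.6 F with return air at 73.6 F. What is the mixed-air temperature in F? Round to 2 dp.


T_mix = 73.6 + (25.9/100)*(94.6-73.6) = 79.04 F

79.04 F


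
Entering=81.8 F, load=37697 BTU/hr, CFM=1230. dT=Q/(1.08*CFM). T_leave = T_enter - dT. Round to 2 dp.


dT = 37697/(1.08*1230) = 28.3777
T_leave = 81.8 - 28.3777 = 53.42 F

53.42 F


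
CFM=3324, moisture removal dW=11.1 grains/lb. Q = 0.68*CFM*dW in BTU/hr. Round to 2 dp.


Q = 0.68 * 3324 * 11.1 = 25089.55 BTU/hr

25089.55 BTU/hr


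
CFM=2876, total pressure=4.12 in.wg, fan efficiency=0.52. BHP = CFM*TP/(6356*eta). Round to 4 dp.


BHP = 2876 * 4.12 / (6356 * 0.52) = 3.5851 hp

3.5851 hp


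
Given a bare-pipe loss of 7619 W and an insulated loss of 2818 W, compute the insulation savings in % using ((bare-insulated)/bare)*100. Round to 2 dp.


Savings = ((7619-2818)/7619)*100 = 63.01 %

63.01 %


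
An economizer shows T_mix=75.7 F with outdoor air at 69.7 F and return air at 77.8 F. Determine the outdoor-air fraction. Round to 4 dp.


frac = (75.7 - 77.8) / (69.7 - 77.8) = 0.2593

0.2593


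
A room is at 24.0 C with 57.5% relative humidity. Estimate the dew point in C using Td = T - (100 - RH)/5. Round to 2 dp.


Td = 24.0 - (100-57.5)/5 = 15.50 C

15.50 C


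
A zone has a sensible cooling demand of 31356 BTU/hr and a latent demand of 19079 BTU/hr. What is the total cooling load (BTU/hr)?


Qt = 31356 + 19079 = 50435 BTU/hr

50435 BTU/hr


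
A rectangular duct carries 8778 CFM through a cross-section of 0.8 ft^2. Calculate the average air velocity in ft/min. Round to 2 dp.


V = 8778 / 0.8 = 10972.50 ft/min

10972.50 ft/min


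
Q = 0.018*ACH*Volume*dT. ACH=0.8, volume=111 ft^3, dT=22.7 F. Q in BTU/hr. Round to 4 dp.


Q = 0.018 * 0.8 * 111 * 22.7 = 36.2837 BTU/hr

36.2837 BTU/hr


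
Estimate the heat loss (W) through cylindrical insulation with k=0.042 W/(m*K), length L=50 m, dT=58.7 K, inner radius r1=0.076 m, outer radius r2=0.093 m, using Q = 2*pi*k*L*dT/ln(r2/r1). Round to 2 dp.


Q = 2*pi*0.042*50*58.7/ln(0.093/0.076) = 3836.84 W

3836.84 W


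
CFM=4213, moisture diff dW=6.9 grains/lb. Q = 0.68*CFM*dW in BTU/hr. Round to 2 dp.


Q = 0.68 * 4213 * 6.9 = 19767.40 BTU/hr

19767.40 BTU/hr


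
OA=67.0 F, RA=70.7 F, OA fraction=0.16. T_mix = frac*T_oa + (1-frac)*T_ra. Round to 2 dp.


T_mix = 0.16*67.0 + 0.84*70.7 = 70.11 F

70.11 F


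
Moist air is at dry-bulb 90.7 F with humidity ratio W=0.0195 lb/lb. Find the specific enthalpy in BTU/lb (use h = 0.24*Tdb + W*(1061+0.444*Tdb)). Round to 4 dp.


h = 0.24*90.7 + 0.0195*(1061+0.444*90.7) = 43.2428 BTU/lb

43.2428 BTU/lb


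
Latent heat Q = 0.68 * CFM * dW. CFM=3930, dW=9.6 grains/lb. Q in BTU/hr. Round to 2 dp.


Q = 0.68 * 3930 * 9.6 = 25655.04 BTU/hr

25655.04 BTU/hr


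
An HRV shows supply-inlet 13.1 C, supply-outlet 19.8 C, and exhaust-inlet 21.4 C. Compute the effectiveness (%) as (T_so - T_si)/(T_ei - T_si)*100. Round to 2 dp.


eff = (19.8-13.1)/(21.4-13.1)*100 = 80.72 %

80.72 %


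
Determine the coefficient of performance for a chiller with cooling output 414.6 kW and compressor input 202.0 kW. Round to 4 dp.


COP = 414.6 / 202.0 = 2.0525

2.0525


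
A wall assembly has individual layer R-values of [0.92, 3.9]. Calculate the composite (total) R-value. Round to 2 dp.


R_total = 0.92 + 3.9 = 4.82

4.82


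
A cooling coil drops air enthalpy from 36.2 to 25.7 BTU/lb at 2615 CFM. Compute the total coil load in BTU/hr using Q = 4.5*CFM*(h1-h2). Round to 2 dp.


Q = 4.5 * 2615 * (36.2 - 25.7) = 123558.75 BTU/hr

123558.75 BTU/hr


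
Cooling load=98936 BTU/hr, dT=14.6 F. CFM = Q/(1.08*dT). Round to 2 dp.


CFM = 98936 / (1.08 * 14.6) = 6274.48

6274.48 CFM


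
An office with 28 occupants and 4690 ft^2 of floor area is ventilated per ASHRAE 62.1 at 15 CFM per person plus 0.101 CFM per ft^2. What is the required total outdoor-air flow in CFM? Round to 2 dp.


Total = 28*15 + 4690*0.101 = 893.69 CFM

893.69 CFM


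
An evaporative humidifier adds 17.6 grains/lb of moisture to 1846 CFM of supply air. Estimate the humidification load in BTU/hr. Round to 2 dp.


Q = 0.68 * 1846 * 17.6 = 22092.93 BTU/hr

22092.93 BTU/hr


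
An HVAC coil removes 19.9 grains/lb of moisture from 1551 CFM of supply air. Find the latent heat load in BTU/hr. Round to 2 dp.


Q = 0.68 * 1551 * 19.9 = 20988.13 BTU/hr

20988.13 BTU/hr


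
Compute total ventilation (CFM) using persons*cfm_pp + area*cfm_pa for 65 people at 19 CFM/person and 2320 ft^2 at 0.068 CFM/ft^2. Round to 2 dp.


Total = 65*19 + 2320*0.068 = 1392.76 CFM

1392.76 CFM


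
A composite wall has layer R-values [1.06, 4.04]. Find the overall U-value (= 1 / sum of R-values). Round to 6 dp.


R_total = 1.06 + 4.04 = 5.10
U = 1/5.10 = 0.196078

0.196078


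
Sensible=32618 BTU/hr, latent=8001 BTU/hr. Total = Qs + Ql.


Qt = 32618 + 8001 = 40619 BTU/hr

40619 BTU/hr


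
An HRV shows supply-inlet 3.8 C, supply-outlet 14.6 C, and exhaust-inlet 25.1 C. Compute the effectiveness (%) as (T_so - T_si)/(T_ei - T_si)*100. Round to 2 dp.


eff = (14.6-3.8)/(25.1-3.8)*100 = 50.70 %

50.70 %


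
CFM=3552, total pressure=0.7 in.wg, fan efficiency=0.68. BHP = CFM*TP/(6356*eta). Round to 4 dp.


BHP = 3552 * 0.7 / (6356 * 0.68) = 0.5753 hp

0.5753 hp


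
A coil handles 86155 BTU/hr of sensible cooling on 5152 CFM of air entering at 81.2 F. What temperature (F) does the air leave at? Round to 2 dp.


dT = 86155/(1.08*5152) = 15.4839
T_leave = 81.2 - 15.4839 = 65.72 F

65.72 F


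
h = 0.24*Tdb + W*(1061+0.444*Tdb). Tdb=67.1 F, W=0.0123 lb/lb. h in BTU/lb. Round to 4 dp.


h = 0.24*67.1 + 0.0123*(1061+0.444*67.1) = 29.5207 BTU/lb

29.5207 BTU/lb


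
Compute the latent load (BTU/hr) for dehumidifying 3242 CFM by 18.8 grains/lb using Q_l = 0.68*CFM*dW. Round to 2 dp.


Q = 0.68 * 3242 * 18.8 = 41445.73 BTU/hr

41445.73 BTU/hr


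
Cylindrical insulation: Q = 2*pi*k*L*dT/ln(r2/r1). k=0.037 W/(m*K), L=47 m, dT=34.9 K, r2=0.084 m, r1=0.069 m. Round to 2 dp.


Q = 2*pi*0.037*47*34.9/ln(0.084/0.069) = 1938.55 W

1938.55 W


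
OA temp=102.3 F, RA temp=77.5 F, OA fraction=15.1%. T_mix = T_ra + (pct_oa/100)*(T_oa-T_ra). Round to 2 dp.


T_mix = 77.5 + (15.1/100)*(102.3-77.5) = 81.24 F

81.24 F


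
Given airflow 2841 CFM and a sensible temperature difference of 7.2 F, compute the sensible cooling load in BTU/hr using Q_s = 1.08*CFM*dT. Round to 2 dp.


Q = 1.08 * 2841 * 7.2 = 22091.62 BTU/hr

22091.62 BTU/hr


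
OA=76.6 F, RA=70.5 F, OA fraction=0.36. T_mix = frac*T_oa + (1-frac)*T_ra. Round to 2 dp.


T_mix = 0.36*76.6 + 0.64*70.5 = 72.70 F

72.70 F


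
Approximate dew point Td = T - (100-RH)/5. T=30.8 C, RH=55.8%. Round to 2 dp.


Td = 30.8 - (100-55.8)/5 = 21.96 C

21.96 C


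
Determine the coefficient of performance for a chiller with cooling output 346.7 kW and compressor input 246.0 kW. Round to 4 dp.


COP = 346.7 / 246.0 = 1.4093

1.4093


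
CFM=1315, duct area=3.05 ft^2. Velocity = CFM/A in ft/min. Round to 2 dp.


V = 1315 / 3.05 = 431.15 ft/min

431.15 ft/min


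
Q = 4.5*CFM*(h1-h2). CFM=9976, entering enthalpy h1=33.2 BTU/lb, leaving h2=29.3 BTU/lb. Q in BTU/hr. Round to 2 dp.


Q = 4.5 * 9976 * (33.2 - 29.3) = 175078.80 BTU/hr

175078.80 BTU/hr


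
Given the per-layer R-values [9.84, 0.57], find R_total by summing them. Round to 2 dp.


R_total = 9.84 + 0.57 = 10.41

10.41


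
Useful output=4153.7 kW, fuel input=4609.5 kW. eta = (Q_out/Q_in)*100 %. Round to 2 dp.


eta = (4153.7/4609.5)*100 = 90.11 %

90.11 %


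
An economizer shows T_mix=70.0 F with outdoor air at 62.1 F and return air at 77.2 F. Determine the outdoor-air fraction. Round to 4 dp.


frac = (70.0 - 77.2) / (62.1 - 77.2) = 0.4768

0.4768


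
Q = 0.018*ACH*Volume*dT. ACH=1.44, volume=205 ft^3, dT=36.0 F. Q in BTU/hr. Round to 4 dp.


Q = 0.018 * 1.44 * 205 * 36.0 = 191.2896 BTU/hr

191.2896 BTU/hr


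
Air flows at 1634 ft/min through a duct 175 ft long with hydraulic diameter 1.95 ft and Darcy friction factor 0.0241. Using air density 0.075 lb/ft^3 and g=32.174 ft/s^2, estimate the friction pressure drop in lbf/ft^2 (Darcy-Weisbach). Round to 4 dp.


v_fps = 1634/60 = 27.2333 ft/s
dp = 0.0241*(175/1.95)*0.075*27.2333^2/(2*32.174) = 1.8696 lbf/ft^2

1.8696 lbf/ft^2


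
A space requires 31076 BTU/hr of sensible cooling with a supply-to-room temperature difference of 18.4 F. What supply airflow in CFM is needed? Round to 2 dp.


CFM = 31076 / (1.08 * 18.4) = 1563.81

1563.81 CFM


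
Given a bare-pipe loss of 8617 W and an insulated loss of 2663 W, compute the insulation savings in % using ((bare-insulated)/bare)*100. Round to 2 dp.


Savings = ((8617-2663)/8617)*100 = 69.10 %

69.10 %


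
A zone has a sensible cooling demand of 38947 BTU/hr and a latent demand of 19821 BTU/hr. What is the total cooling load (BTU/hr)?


Qt = 38947 + 19821 = 58768 BTU/hr

58768 BTU/hr


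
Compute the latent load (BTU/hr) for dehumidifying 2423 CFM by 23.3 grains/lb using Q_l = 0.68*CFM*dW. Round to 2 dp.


Q = 0.68 * 2423 * 23.3 = 38390.01 BTU/hr

38390.01 BTU/hr


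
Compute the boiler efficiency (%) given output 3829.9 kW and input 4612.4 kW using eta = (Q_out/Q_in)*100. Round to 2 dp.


eta = (3829.9/4612.4)*100 = 83.03 %

83.03 %


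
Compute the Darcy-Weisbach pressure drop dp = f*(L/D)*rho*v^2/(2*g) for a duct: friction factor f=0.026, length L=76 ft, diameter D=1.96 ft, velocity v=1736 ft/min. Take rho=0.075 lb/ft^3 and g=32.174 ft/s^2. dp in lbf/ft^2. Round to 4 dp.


v_fps = 1736/60 = 28.9333 ft/s
dp = 0.026*(76/1.96)*0.075*28.9333^2/(2*32.174) = 0.9837 lbf/ft^2

0.9837 lbf/ft^2


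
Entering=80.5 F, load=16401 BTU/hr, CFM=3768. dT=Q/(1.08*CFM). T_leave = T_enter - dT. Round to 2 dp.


dT = 16401/(1.08*3768) = 4.0303
T_leave = 80.5 - 4.0303 = 76.47 F

76.47 F


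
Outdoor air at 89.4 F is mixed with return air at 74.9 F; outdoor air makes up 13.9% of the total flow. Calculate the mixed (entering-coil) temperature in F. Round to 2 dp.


T_mix = 74.9 + (13.9/100)*(89.4-74.9) = 76.92 F

76.92 F


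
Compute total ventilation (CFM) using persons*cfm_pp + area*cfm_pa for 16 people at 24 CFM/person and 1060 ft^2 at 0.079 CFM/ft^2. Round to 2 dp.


Total = 16*24 + 1060*0.079 = 467.74 CFM

467.74 CFM


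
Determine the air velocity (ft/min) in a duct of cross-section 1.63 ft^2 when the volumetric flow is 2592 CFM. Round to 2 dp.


V = 2592 / 1.63 = 1590.18 ft/min

1590.18 ft/min


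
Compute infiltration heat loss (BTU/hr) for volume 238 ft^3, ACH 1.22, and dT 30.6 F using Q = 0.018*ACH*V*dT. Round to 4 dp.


Q = 0.018 * 1.22 * 238 * 30.6 = 159.9303 BTU/hr

159.9303 BTU/hr


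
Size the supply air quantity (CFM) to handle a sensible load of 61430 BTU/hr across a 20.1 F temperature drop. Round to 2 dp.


CFM = 61430 / (1.08 * 20.1) = 2829.83

2829.83 CFM


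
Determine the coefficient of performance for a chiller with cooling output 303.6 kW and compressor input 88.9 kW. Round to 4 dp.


COP = 303.6 / 88.9 = 3.4151

3.4151


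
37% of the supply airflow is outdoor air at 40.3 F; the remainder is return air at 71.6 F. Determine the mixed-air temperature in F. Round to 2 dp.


T_mix = 0.37*40.3 + 0.63*71.6 = 60.02 F

60.02 F


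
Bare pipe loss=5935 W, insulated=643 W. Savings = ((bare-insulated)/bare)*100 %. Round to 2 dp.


Savings = ((5935-643)/5935)*100 = 89.17 %

89.17 %


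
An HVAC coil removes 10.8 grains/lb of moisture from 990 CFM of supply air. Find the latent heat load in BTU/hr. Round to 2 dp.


Q = 0.68 * 990 * 10.8 = 7270.56 BTU/hr

7270.56 BTU/hr


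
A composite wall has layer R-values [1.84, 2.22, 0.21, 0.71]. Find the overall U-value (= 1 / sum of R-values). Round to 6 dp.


R_total = 1.84 + 2.22 + 0.21 + 0.71 = 4.98
U = 1/4.98 = 0.200803

0.200803


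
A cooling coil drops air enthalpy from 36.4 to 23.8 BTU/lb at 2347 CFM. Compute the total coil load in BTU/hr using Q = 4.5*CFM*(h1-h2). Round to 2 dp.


Q = 4.5 * 2347 * (36.4 - 23.8) = 133074.90 BTU/hr

133074.90 BTU/hr


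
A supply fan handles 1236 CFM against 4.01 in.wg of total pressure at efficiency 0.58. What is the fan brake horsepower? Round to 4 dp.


BHP = 1236 * 4.01 / (6356 * 0.58) = 1.3445 hp

1.3445 hp


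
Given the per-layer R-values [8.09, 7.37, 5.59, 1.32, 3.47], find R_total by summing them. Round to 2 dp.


R_total = 8.09 + 7.37 + 5.59 + 1.32 + 3.47 = 25.84

25.84


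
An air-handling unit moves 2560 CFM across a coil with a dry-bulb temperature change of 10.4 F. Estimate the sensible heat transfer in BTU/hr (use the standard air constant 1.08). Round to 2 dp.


Q = 1.08 * 2560 * 10.4 = 28753.92 BTU/hr

28753.92 BTU/hr


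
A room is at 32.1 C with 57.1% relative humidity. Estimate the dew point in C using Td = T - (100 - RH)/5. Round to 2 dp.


Td = 32.1 - (100-57.1)/5 = 23.52 C

23.52 C


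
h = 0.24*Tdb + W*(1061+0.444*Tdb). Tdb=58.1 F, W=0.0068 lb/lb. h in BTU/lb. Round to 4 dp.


h = 0.24*58.1 + 0.0068*(1061+0.444*58.1) = 21.3342 BTU/lb

21.3342 BTU/lb


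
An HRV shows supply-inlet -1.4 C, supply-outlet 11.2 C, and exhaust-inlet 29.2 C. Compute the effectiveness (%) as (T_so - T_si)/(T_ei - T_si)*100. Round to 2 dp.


eff = (11.2-(-1.4))/(29.2-(-1.4))*100 = 41.18 %

41.18 %


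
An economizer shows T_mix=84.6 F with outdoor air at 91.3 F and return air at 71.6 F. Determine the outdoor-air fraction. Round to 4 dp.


frac = (84.6 - 71.6) / (91.3 - 71.6) = 0.6599

0.6599


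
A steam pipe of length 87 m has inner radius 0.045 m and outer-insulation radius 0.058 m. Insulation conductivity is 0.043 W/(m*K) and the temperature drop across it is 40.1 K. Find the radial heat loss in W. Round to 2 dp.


Q = 2*pi*0.043*87*40.1/ln(0.058/0.045) = 3714.10 W

3714.10 W


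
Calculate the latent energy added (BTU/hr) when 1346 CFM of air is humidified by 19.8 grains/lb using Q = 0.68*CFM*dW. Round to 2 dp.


Q = 0.68 * 1346 * 19.8 = 18122.54 BTU/hr

18122.54 BTU/hr


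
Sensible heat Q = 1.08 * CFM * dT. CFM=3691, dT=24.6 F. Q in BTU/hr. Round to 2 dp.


Q = 1.08 * 3691 * 24.6 = 98062.49 BTU/hr

98062.49 BTU/hr


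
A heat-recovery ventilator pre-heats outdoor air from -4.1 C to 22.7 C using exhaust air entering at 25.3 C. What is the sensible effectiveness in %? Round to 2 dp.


eff = (22.7-(-4.1))/(25.3-(-4.1))*100 = 91.16 %

91.16 %


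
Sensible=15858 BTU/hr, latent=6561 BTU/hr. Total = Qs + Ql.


Qt = 15858 + 6561 = 22419 BTU/hr

22419 BTU/hr


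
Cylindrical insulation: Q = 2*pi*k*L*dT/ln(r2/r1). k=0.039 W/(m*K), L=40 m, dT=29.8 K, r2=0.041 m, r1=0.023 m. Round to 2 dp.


Q = 2*pi*0.039*40*29.8/ln(0.041/0.023) = 505.28 W

505.28 W


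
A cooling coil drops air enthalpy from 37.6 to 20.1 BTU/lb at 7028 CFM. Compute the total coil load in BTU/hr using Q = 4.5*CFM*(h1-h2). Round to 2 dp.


Q = 4.5 * 7028 * (37.6 - 20.1) = 553455.00 BTU/hr

553455.00 BTU/hr


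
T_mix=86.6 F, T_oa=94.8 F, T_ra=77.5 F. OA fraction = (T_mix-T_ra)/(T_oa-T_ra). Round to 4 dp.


frac = (86.6 - 77.5) / (94.8 - 77.5) = 0.5260

0.5260


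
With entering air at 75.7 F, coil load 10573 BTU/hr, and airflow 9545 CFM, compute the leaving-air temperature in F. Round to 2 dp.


dT = 10573/(1.08*9545) = 1.0256
T_leave = 75.7 - 1.0256 = 74.67 F

74.67 F


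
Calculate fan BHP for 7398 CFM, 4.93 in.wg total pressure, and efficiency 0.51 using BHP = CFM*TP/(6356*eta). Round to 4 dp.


BHP = 7398 * 4.93 / (6356 * 0.51) = 11.2514 hp

11.2514 hp


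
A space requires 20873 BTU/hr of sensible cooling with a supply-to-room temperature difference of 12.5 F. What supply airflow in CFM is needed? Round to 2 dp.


CFM = 20873 / (1.08 * 12.5) = 1546.15

1546.15 CFM


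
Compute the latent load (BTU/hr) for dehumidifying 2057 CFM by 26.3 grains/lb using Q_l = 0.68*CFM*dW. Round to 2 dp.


Q = 0.68 * 2057 * 26.3 = 36787.39 BTU/hr

36787.39 BTU/hr


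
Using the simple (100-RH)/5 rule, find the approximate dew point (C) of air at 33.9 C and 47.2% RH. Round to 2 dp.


Td = 33.9 - (100-47.2)/5 = 23.34 C

23.34 C


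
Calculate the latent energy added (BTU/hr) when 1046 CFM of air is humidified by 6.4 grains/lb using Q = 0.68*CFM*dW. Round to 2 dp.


Q = 0.68 * 1046 * 6.4 = 4552.19 BTU/hr

4552.19 BTU/hr


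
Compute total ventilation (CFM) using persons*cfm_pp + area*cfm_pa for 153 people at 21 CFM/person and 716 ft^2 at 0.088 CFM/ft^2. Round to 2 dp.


Total = 153*21 + 716*0.088 = 3276.01 CFM

3276.01 CFM


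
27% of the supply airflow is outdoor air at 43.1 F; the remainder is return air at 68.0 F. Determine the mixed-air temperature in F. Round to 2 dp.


T_mix = 0.27*43.1 + 0.73*68.0 = 61.28 F

61.28 F


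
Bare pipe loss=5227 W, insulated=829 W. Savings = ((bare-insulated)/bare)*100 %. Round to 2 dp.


Savings = ((5227-829)/5227)*100 = 84.14 %

84.14 %


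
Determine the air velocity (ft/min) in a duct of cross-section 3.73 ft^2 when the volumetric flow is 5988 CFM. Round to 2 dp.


V = 5988 / 3.73 = 1605.36 ft/min

1605.36 ft/min


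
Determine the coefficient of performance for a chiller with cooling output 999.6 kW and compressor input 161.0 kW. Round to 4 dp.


COP = 999.6 / 161.0 = 6.2087

6.2087


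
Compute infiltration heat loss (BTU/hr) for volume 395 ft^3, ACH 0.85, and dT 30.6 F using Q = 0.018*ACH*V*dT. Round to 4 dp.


Q = 0.018 * 0.85 * 395 * 30.6 = 184.9311 BTU/hr

184.9311 BTU/hr


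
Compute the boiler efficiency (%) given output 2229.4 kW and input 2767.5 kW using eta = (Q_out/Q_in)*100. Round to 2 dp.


eta = (2229.4/2767.5)*100 = 80.56 %

80.56 %


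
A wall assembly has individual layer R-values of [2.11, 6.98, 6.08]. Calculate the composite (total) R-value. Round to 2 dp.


R_total = 2.11 + 6.98 + 6.08 = 15.17

15.17


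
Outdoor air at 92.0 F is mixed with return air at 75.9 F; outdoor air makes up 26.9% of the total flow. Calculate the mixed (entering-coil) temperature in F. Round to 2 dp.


T_mix = 75.9 + (26.9/100)*(92.0-75.9) = 80.23 F

80.23 F


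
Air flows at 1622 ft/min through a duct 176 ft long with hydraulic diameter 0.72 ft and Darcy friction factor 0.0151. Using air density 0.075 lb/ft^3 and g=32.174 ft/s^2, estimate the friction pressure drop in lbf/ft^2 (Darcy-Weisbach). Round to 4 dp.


v_fps = 1622/60 = 27.0333 ft/s
dp = 0.0151*(176/0.72)*0.075*27.0333^2/(2*32.174) = 3.1440 lbf/ft^2

3.1440 lbf/ft^2


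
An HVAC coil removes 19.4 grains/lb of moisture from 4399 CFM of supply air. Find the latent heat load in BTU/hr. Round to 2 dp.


Q = 0.68 * 4399 * 19.4 = 58031.61 BTU/hr

58031.61 BTU/hr


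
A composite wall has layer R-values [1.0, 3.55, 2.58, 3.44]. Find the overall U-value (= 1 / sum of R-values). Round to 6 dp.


R_total = 1.0 + 3.55 + 2.58 + 3.44 = 10.57
U = 1/10.57 = 0.094607

0.094607


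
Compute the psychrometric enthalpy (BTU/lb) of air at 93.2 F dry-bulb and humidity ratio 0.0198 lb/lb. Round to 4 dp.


h = 0.24*93.2 + 0.0198*(1061+0.444*93.2) = 44.1951 BTU/lb

44.1951 BTU/lb


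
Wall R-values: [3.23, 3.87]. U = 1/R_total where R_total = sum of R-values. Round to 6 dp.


R_total = 3.23 + 3.87 = 7.10
U = 1/7.10 = 0.140845

0.140845


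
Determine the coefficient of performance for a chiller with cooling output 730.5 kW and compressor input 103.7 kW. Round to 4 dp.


COP = 730.5 / 103.7 = 7.0444

7.0444


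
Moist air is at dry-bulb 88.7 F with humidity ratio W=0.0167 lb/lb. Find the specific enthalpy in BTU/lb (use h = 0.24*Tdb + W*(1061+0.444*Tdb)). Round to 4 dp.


h = 0.24*88.7 + 0.0167*(1061+0.444*88.7) = 39.6644 BTU/lb

39.6644 BTU/lb


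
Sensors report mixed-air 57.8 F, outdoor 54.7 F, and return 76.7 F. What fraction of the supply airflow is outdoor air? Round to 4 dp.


frac = (57.8 - 76.7) / (54.7 - 76.7) = 0.8591

0.8591


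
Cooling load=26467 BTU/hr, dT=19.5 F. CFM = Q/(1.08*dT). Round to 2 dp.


CFM = 26467 / (1.08 * 19.5) = 1256.74

1256.74 CFM


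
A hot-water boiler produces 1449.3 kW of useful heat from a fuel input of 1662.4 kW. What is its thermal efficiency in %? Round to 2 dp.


eta = (1449.3/1662.4)*100 = 87.18 %

87.18 %


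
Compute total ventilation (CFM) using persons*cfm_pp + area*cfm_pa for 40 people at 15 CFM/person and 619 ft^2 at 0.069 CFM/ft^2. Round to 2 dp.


Total = 40*15 + 619*0.069 = 642.71 CFM

642.71 CFM


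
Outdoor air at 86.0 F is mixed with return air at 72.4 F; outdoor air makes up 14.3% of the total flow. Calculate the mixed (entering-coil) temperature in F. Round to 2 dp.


T_mix = 72.4 + (14.3/100)*(86.0-72.4) = 74.34 F

74.34 F


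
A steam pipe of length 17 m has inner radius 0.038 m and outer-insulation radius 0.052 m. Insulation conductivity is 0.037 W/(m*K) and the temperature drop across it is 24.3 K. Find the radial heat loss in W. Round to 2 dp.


Q = 2*pi*0.037*17*24.3/ln(0.052/0.038) = 306.18 W

306.18 W


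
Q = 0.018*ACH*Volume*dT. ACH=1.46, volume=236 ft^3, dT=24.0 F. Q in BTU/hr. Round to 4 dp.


Q = 0.018 * 1.46 * 236 * 24.0 = 148.8499 BTU/hr

148.8499 BTU/hr


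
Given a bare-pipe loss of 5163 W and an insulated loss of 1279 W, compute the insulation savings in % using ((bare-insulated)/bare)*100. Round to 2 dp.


Savings = ((5163-1279)/5163)*100 = 75.23 %

75.23 %


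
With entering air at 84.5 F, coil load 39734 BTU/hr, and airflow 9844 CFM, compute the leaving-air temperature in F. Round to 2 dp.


dT = 39734/(1.08*9844) = 3.7374
T_leave = 84.5 - 3.7374 = 80.76 F

80.76 F


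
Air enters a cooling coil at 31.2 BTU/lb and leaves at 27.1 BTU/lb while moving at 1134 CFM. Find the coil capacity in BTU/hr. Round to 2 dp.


Q = 4.5 * 1134 * (31.2 - 27.1) = 20922.30 BTU/hr

20922.30 BTU/hr


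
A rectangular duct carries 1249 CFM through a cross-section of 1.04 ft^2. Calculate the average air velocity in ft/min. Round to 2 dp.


V = 1249 / 1.04 = 1200.96 ft/min

1200.96 ft/min


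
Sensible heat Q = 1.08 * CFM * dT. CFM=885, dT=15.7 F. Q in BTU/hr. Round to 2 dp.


Q = 1.08 * 885 * 15.7 = 15006.06 BTU/hr

15006.06 BTU/hr


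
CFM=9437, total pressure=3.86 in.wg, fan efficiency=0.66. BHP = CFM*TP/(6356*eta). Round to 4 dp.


BHP = 9437 * 3.86 / (6356 * 0.66) = 8.6835 hp

8.6835 hp


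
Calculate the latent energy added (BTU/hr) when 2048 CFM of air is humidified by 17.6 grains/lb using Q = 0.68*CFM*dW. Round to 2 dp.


Q = 0.68 * 2048 * 17.6 = 24510.46 BTU/hr

24510.46 BTU/hr


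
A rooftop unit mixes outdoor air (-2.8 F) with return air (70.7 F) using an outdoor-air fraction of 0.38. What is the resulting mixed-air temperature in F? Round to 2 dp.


T_mix = 0.38*(-2.8) + 0.62*70.7 = 42.77 F

42.77 F


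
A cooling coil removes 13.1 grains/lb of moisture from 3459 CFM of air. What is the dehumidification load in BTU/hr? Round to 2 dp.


Q = 0.68 * 3459 * 13.1 = 30812.77 BTU/hr

30812.77 BTU/hr


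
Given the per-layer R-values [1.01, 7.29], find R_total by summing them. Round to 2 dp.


R_total = 1.01 + 7.29 = 8.30

8.30


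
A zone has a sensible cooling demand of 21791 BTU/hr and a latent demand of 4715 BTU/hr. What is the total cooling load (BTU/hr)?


Qt = 21791 + 4715 = 26506 BTU/hr

26506 BTU/hr


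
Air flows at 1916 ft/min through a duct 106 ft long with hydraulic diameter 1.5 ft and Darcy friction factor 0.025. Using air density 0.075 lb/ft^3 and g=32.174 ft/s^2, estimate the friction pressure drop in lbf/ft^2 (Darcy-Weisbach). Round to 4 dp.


v_fps = 1916/60 = 31.9333 ft/s
dp = 0.025*(106/1.5)*0.075*31.9333^2/(2*32.174) = 2.0998 lbf/ft^2

2.0998 lbf/ft^2


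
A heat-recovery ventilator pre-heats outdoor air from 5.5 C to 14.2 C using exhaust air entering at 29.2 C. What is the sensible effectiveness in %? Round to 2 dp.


eff = (14.2-5.5)/(29.2-5.5)*100 = 36.71 %

36.71 %


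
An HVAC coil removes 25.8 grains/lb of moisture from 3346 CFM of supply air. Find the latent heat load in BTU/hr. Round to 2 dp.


Q = 0.68 * 3346 * 25.8 = 58702.22 BTU/hr

58702.22 BTU/hr


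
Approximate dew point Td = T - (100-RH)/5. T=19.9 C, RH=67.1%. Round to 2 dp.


Td = 19.9 - (100-67.1)/5 = 13.32 C

13.32 C


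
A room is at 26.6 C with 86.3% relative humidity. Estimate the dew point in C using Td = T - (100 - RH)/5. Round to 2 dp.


Td = 26.6 - (100-86.3)/5 = 23.86 C

23.86 C


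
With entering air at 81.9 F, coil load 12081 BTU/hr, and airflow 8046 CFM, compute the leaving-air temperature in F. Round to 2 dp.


dT = 12081/(1.08*8046) = 1.3903
T_leave = 81.9 - 1.3903 = 80.51 F

80.51 F


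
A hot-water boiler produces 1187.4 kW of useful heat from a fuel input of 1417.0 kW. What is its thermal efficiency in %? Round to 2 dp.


eta = (1187.4/1417.0)*100 = 83.80 %

83.80 %


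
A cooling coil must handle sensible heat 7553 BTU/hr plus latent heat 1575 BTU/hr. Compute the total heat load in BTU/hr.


Qt = 7553 + 1575 = 9128 BTU/hr

9128 BTU/hr


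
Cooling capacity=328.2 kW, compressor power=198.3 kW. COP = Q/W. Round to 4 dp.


COP = 328.2 / 198.3 = 1.6551

1.6551


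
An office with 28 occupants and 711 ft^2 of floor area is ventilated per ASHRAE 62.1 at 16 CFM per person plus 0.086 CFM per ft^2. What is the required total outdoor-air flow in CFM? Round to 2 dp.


Total = 28*16 + 711*0.086 = 509.15 CFM

509.15 CFM


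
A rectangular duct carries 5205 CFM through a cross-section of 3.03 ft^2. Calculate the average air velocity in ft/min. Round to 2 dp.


V = 5205 / 3.03 = 1717.82 ft/min

1717.82 ft/min


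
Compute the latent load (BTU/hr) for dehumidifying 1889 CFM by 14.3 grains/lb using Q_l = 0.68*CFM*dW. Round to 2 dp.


Q = 0.68 * 1889 * 14.3 = 18368.64 BTU/hr

18368.64 BTU/hr


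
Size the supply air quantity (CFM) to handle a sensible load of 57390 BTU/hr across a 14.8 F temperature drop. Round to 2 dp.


CFM = 57390 / (1.08 * 14.8) = 3590.47

3590.47 CFM


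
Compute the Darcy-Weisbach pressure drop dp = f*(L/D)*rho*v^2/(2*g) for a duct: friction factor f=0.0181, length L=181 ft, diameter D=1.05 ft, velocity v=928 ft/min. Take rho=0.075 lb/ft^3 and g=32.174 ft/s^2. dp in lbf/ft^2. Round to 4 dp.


v_fps = 928/60 = 15.4667 ft/s
dp = 0.0181*(181/1.05)*0.075*15.4667^2/(2*32.174) = 0.8699 lbf/ft^2

0.8699 lbf/ft^2


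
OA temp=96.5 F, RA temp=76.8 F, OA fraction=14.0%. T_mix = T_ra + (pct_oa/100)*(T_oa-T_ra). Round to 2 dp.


T_mix = 76.8 + (14.0/100)*(96.5-76.8) = 79.56 F

79.56 F


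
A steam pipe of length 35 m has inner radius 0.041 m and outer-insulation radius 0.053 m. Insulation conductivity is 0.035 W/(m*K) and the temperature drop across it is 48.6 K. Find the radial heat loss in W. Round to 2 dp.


Q = 2*pi*0.035*35*48.6/ln(0.053/0.041) = 1457.11 W

1457.11 W


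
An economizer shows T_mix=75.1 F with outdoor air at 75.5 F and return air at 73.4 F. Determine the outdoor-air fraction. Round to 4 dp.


frac = (75.1 - 73.4) / (75.5 - 73.4) = 0.8095

0.8095


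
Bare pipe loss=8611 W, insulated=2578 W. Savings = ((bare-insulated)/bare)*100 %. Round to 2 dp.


Savings = ((8611-2578)/8611)*100 = 70.06 %

70.06 %


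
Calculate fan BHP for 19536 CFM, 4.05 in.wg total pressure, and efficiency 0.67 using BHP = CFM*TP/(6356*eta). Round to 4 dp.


BHP = 19536 * 4.05 / (6356 * 0.67) = 18.5794 hp

18.5794 hp


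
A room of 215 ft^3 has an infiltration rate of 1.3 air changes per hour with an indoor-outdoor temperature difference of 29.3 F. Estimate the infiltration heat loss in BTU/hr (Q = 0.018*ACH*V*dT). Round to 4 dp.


Q = 0.018 * 1.3 * 215 * 29.3 = 147.4083 BTU/hr

147.4083 BTU/hr


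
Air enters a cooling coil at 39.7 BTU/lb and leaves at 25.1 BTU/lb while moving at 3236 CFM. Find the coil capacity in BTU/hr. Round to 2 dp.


Q = 4.5 * 3236 * (39.7 - 25.1) = 212605.20 BTU/hr

212605.20 BTU/hr


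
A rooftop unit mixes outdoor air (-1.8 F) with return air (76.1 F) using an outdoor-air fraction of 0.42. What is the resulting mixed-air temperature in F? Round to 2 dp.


T_mix = 0.42*(-1.8) + 0.58*76.1 = 43.38 F

43.38 F


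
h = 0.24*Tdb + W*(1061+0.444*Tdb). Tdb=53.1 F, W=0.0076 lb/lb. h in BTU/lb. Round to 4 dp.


h = 0.24*53.1 + 0.0076*(1061+0.444*53.1) = 20.9868 BTU/lb

20.9868 BTU/lb


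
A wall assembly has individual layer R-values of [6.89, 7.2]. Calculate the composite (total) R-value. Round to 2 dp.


R_total = 6.89 + 7.2 = 14.09

14.09


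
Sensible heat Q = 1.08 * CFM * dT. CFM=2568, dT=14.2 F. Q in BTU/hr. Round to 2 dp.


Q = 1.08 * 2568 * 14.2 = 39382.85 BTU/hr

39382.85 BTU/hr


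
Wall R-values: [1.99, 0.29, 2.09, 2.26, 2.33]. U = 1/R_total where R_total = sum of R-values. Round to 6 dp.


R_total = 1.99 + 0.29 + 2.09 + 2.26 + 2.33 = 8.96
U = 1/8.96 = 0.111607

0.111607


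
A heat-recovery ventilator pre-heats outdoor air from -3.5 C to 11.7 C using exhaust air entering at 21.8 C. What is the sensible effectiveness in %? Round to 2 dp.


eff = (11.7-(-3.5))/(21.8-(-3.5))*100 = 60.08 %

60.08 %


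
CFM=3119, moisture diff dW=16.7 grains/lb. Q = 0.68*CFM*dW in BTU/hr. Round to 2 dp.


Q = 0.68 * 3119 * 16.7 = 35419.36 BTU/hr

35419.36 BTU/hr


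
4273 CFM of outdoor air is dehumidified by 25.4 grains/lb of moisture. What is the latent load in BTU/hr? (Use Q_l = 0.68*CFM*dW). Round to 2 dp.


Q = 0.68 * 4273 * 25.4 = 73803.26 BTU/hr

73803.26 BTU/hr


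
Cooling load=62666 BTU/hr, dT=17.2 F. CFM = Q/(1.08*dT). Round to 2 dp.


CFM = 62666 / (1.08 * 17.2) = 3373.49

3373.49 CFM


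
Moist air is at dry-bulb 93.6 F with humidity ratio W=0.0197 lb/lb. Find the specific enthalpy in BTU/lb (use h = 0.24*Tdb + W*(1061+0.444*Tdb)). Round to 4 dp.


h = 0.24*93.6 + 0.0197*(1061+0.444*93.6) = 44.1844 BTU/lb

44.1844 BTU/lb


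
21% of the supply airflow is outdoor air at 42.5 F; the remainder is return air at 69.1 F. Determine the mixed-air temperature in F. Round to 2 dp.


T_mix = 0.21*42.5 + 0.79*69.1 = 63.51 F

63.51 F


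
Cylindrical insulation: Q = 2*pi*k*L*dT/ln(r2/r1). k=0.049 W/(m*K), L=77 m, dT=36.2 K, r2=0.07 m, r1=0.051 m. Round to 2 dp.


Q = 2*pi*0.049*77*36.2/ln(0.07/0.051) = 2710.00 W

2710.00 W


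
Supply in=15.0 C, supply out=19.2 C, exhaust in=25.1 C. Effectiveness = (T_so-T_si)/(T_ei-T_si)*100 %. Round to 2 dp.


eff = (19.2-15.0)/(25.1-15.0)*100 = 41.58 %

41.58 %


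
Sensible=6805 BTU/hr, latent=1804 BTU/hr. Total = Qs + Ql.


Qt = 6805 + 1804 = 8609 BTU/hr

8609 BTU/hr


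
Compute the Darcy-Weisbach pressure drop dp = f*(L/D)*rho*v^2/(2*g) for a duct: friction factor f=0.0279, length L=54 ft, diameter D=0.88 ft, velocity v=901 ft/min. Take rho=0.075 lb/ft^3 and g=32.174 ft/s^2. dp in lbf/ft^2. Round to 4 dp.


v_fps = 901/60 = 15.0167 ft/s
dp = 0.0279*(54/0.88)*0.075*15.0167^2/(2*32.174) = 0.4500 lbf/ft^2

0.4500 lbf/ft^2
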